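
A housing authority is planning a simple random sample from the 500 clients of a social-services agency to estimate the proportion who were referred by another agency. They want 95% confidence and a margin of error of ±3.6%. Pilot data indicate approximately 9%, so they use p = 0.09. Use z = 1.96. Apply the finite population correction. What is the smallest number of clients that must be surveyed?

164

Unadjusted: n₀ = 1.96² × 0.09 × 0.91 / 0.036² ≈ 242.77, so n₀ = 243.
Finite population correction with N = 500: n = n₀ / (1 + (n₀−1)/N) = 243 / (1 + 242/500) = 243 / 1.4840 ≈ 163.75.
Rounding up, n = 164.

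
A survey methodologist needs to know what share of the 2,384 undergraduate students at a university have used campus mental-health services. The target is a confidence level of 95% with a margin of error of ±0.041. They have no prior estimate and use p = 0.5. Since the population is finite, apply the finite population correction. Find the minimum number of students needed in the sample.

For 95% confidence, z = 1.960.
Unadjusted: n₀ = 1.960² × 0.50 × 0.50 / 0.041² ≈ 571.33, so n₀ = 572.
Finite population correction with N = 2,384: n = n₀ / (1 + (n₀−1)/N) = 572 / (1 + 571/2384) = 572 / 1.2395 ≈ 461.47.
Rounding up, n = 462.

462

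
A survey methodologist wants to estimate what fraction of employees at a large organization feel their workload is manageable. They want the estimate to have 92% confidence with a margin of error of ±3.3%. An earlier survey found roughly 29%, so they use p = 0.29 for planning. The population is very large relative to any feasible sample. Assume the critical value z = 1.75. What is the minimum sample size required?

580

With p = 0.29, p(1−p) = 0.2059.
n = z²·p(1−p)/E² = 1.75² × 0.2059 / 0.033² = 3.0625 × 0.2059 / 0.001089 ≈ 579.03.
Rounding up gives n = 580.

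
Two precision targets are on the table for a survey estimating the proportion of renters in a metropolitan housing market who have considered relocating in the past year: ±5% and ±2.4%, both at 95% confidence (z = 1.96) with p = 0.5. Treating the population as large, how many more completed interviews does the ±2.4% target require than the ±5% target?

1283

At ±5%: n = 1.96² × 0.2500 / 0.050² ≈ 384.16 → 385.
At ±2.4%: n = 1.96² × 0.2500 / 0.024² ≈ 1667.36 → 1668.
Additional respondents: 1668 − 385 = 1283.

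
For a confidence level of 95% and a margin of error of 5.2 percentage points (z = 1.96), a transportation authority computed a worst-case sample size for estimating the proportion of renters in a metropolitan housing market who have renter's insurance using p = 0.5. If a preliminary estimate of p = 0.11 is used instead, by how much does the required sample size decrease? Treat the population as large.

216

Conservative (p = 0.5): n = 1.96² × 0.25 / 0.052² ≈ 355.18 → 356.
Using p = 0.11: p(1−p) = 0.0979, so n = 1.96² × 0.0979 / 0.052² ≈ 139.09 → 140.
Reduction: 356 − 140 = 216.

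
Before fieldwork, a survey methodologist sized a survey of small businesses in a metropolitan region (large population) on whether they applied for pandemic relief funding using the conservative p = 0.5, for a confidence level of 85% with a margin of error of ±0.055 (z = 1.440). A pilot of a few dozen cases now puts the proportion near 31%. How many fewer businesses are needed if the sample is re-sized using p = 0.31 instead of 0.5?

Conservative (p = 0.5): n = 1.440² × 0.25 / 0.055² ≈ 171.37 → 172.
Using p = 0.31: p(1−p) = 0.2139, so n = 1.440² × 0.2139 / 0.055² ≈ 146.63 → 147.
Reduction: 172 − 147 = 25.

25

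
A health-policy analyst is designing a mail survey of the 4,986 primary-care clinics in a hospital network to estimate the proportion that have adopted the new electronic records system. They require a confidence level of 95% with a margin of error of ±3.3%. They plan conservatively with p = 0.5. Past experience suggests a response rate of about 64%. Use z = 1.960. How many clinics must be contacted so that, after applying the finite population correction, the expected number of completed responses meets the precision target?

Completed interviews needed (unadjusted): n₀ = 1.960² × 0.2500 / 0.033² ≈ 881.91 → 882.
FPC for N = 4,986: n = 882 / (1 + 881/4986) = 882 / 1.1767 ≈ 749.56 → 750.
At a 64% response rate, contacts needed = 750 / 0.64 ≈ 1171.88 → 1172.

1172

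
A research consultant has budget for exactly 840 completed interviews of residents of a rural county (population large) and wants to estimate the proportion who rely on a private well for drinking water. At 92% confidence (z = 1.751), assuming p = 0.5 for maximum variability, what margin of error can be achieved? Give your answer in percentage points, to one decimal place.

3.0

SE(p̂) = √[p(1−p)/n] = √[0.2500/840] = 0.01725.
E = z × SE = 1.751 × 0.01725 = 0.03021, or 3.0 percentage points.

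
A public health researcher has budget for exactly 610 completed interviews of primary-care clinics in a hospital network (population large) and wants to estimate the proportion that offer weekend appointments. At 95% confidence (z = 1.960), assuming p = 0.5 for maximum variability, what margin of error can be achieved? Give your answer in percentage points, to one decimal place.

4.0

SE(p̂) = √[p(1−p)/n] = √[0.2500/610] = 0.02024.
E = z × SE = 1.960 × 0.02024 = 0.03968, or 4.0 percentage points.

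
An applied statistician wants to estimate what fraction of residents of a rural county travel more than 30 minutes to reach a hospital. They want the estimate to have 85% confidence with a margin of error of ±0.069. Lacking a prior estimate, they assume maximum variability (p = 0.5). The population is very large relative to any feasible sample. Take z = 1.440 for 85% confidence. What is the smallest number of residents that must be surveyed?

109

With p = 0.5, p(1−p) = 0.25.
n = z²·p(1−p)/E² = 1.440² × 0.2500 / 0.069² = 2.0736 × 0.2500 / 0.004761 ≈ 108.88.
Rounding up gives n = 109.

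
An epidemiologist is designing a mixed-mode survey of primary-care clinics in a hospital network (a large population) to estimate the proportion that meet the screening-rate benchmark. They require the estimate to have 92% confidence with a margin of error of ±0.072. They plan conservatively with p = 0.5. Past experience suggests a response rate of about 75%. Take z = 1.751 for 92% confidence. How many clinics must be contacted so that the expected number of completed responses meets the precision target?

Completed interviews needed: n₀ = 1.751² × 0.2500 / 0.072² ≈ 147.86 → 148.
At a 75% response rate, contacts needed = 148 / 0.75 ≈ 197.33 → 198.

198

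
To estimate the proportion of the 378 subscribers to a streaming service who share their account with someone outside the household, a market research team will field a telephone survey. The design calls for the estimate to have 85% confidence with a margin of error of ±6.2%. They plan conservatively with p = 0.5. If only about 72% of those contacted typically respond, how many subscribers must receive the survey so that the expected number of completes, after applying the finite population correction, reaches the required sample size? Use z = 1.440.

Completed interviews needed (unadjusted): n₀ = 1.440² × 0.2500 / 0.062² ≈ 134.86 → 135.
FPC for N = 378: n = 135 / (1 + 134/378) = 135 / 1.3545 ≈ 99.67 → 100.
At a 72% response rate, contacts needed = 100 / 0.72 ≈ 138.89 → 139.

139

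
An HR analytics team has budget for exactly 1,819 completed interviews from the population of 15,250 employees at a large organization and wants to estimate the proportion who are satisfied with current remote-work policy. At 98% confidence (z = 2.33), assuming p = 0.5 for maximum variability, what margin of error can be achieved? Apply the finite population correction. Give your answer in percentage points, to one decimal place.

2.6

Finite-population factor: (N−n)/(N−1) = (15250−1819)/(15250−1) = 0.8808.
SE(p̂) = √[p(1−p)/n · (N−n)/(N−1)] = √[0.2500/1819 × 0.8808] = 0.01100.
E = z × SE = 2.33 × 0.01100 = 0.02564 ≈ 2.6 percentage points.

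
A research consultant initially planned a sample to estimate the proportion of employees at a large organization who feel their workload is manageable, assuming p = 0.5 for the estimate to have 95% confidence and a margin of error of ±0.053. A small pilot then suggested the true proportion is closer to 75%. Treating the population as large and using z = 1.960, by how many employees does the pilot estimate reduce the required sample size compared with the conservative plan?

Conservative (p = 0.5): n = 1.960² × 0.25 / 0.053² ≈ 341.90 → 342.
Using p = 0.75: p(1−p) = 0.1875, so n = 1.960² × 0.1875 / 0.053² ≈ 256.43 → 257.
Reduction: 342 − 257 = 85.

85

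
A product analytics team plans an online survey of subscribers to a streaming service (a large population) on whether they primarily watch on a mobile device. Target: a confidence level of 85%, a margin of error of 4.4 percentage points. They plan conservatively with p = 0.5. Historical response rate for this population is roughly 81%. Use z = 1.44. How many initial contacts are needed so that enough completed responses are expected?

Completed interviews needed: n₀ = 1.44² × 0.2500 / 0.044² ≈ 267.77 → 268.
At an 81% response rate, contacts needed = 268 / 0.81 ≈ 330.86 → 331.

331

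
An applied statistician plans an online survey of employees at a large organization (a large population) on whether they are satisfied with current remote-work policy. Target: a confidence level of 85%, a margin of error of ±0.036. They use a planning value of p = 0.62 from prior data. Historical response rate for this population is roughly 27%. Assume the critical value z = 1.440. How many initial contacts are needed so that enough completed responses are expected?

Completed interviews needed: n₀ = 1.440² × 0.2356 / 0.036² ≈ 376.96 → 377.
At a 27% response rate, contacts needed = 377 / 0.27 ≈ 1396.30 → 1397.

1397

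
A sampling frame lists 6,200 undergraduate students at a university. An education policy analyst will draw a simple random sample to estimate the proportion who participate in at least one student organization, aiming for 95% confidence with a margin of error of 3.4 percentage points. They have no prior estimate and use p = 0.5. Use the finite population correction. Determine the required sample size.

For 95% confidence, z = 1.96.
Unadjusted: n₀ = 1.96² × 0.50 × 0.50 / 0.034² ≈ 830.80, so n₀ = 831.
Finite population correction with N = 6,200: n = n₀ / (1 + (n₀−1)/N) = 831 / (1 + 830/6200) = 831 / 1.1339 ≈ 732.89.
Rounding up, n = 733.

733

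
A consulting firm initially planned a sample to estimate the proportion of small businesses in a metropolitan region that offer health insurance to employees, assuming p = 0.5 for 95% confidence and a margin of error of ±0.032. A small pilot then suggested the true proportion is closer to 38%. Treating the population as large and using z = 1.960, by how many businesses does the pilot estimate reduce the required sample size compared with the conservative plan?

54

Conservative (p = 0.5): n = 1.960² × 0.25 / 0.032² ≈ 937.89 → 938.
Using p = 0.38: p(1−p) = 0.2356, so n = 1.960² × 0.2356 / 0.032² ≈ 883.87 → 884.
Reduction: 938 − 884 = 54.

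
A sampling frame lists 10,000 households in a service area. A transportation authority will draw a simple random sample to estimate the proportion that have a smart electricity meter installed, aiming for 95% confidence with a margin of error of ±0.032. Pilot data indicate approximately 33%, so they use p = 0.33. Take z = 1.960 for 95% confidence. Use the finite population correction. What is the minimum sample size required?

Unadjusted: n₀ = 1.960² × 0.33 × 0.67 / 0.032² ≈ 829.47, so n₀ = 830.
Finite population correction with N = 10,000: n = n₀ / (1 + (n₀−1)/N) = 830 / (1 + 829/10000) = 830 / 1.0829 ≈ 766.46.
Rounding up, n = 767.

767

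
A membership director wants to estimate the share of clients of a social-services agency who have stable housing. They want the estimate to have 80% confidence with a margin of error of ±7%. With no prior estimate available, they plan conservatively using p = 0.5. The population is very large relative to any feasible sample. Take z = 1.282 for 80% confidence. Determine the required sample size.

84

With p = 0.5, p(1−p) = 0.25.
n = z²·p(1−p)/E² = 1.282² × 0.2500 / 0.070² = 1.6435 × 0.2500 / 0.004900 ≈ 83.85.
Rounding up gives n = 84.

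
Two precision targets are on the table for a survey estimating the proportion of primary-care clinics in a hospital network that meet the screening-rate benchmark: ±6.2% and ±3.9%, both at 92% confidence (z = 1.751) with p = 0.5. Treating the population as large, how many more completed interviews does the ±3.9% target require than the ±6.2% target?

304

At ±6.2%: n = 1.751² × 0.2500 / 0.062² ≈ 199.40 → 200.
At ±3.9%: n = 1.751² × 0.2500 / 0.039² ≈ 503.94 → 504.
Additional respondents: 504 − 200 = 304.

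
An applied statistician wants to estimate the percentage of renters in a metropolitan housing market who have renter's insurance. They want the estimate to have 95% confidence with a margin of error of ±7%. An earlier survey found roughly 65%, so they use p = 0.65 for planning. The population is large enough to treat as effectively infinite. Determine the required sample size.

For 95% confidence, z = 1.960.
With p = 0.65, p(1−p) = 0.2275.
n = z²·p(1−p)/E² = 1.960² × 0.2275 / 0.070² = 3.8416 × 0.2275 / 0.004900 ≈ 178.36.
Rounding up gives n = 179.

179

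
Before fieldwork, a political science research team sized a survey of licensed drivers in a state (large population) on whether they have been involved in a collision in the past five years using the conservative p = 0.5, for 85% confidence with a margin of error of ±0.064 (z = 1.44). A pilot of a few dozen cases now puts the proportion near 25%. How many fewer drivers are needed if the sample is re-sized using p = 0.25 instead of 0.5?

Conservative (p = 0.5): n = 1.44² × 0.25 / 0.064² ≈ 126.56 → 127.
Using p = 0.25: p(1−p) = 0.1875, so n = 1.44² × 0.1875 / 0.064² ≈ 94.92 → 95.
Reduction: 127 − 95 = 32.

32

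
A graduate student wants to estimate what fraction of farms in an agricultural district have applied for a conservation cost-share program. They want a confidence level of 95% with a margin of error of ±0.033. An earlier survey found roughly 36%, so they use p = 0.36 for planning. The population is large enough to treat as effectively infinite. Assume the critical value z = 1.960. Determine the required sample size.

With p = 0.36, p(1−p) = 0.2304.
n = z²·p(1−p)/E² = 1.960² × 0.2304 / 0.033² = 3.8416 × 0.2304 / 0.001089 ≈ 812.77.
Rounding up gives n = 813.

813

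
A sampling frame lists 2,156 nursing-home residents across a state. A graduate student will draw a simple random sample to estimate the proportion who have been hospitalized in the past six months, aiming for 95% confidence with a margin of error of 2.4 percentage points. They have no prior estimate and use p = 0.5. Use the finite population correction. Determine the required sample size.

941

For 95% confidence, z = 1.96.
Unadjusted: n₀ = 1.96² × 0.50 × 0.50 / 0.024² ≈ 1667.36, so n₀ = 1668.
Finite population correction with N = 2,156: n = n₀ / (1 + (n₀−1)/N) = 1668 / (1 + 1667/2156) = 1668 / 1.7732 ≈ 940.68.
Rounding up, n = 941.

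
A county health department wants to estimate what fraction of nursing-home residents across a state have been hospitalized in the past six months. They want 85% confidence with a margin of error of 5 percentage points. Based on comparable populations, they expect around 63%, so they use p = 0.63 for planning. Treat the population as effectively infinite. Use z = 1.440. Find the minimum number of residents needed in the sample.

With p = 0.63, p(1−p) = 0.2331.
n = z²·p(1−p)/E² = 1.440² × 0.2331 / 0.050² = 2.0736 × 0.2331 / 0.002500 ≈ 193.34.
Rounding up gives n = 194.

194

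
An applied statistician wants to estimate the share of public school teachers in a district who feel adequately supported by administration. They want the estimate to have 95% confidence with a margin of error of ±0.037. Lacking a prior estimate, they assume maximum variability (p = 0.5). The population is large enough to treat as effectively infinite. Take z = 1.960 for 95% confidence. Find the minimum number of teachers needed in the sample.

With p = 0.5, p(1−p) = 0.25.
n = z²·p(1−p)/E² = 1.960² × 0.2500 / 0.037² = 3.8416 × 0.2500 / 0.001369 ≈ 701.53.
Rounding up gives n = 702.

702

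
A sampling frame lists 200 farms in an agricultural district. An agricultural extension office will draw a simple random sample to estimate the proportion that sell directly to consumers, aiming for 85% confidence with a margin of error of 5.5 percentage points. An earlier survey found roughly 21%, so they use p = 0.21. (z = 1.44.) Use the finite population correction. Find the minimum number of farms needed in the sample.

Unadjusted: n₀ = 1.44² × 0.21 × 0.79 / 0.055² ≈ 113.72, so n₀ = 114.
Finite population correction with N = 200: n = n₀ / (1 + (n₀−1)/N) = 114 / (1 + 113/200) = 114 / 1.5650 ≈ 72.84.
Rounding up, n = 73.

73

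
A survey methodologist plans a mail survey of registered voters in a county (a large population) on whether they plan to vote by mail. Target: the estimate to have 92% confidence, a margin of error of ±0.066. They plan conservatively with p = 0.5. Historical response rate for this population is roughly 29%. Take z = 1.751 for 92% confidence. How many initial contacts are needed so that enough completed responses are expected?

Completed interviews needed: n₀ = 1.751² × 0.2500 / 0.066² ≈ 175.96 → 176.
At a 29% response rate, contacts needed = 176 / 0.29 ≈ 606.90 → 607.

607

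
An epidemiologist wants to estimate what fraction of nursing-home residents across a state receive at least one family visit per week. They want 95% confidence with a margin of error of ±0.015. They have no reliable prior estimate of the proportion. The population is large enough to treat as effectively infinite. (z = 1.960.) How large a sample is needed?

4269

With no prior estimate, use p = 0.5, giving p(1−p) = 0.25.
n = z²·p(1−p)/E² = 1.960² × 0.2500 / 0.015² = 3.8416 × 0.2500 / 0.000225 ≈ 4268.44.
Rounding up gives n = 4269.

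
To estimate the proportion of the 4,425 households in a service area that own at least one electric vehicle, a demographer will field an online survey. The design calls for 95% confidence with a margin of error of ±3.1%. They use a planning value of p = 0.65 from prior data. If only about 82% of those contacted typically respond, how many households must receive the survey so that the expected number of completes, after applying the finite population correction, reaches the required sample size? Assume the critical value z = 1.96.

921

Completed interviews needed (unadjusted): n₀ = 1.96² × 0.2275 / 0.031² ≈ 909.43 → 910.
FPC for N = 4,425: n = 910 / (1 + 909/4425) = 910 / 1.2054 ≈ 754.92 → 755.
At an 82% response rate, contacts needed = 755 / 0.82 ≈ 920.73 → 921.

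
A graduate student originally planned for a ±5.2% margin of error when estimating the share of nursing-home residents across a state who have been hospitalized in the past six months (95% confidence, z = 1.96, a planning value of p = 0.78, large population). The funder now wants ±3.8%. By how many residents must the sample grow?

213

At ±5.2%: n = 1.96² × 0.1716 / 0.052² ≈ 243.79 → 244.
At ±3.8%: n = 1.96² × 0.1716 / 0.038² ≈ 456.52 → 457.
Additional respondents: 457 − 244 = 213.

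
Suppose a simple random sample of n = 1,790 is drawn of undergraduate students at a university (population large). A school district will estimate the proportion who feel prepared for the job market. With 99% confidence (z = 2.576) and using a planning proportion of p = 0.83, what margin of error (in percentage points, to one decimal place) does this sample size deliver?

SE(p̂) = √[p(1−p)/n] = √[0.1411/1790] = 0.00888.
E = z × SE = 2.576 × 0.00888 = 0.02287, or 2.3 percentage points.

2.3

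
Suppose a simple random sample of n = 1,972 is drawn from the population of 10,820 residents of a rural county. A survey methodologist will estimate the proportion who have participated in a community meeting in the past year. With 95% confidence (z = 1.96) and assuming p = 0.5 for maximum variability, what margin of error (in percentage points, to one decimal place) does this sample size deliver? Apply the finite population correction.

Finite-population factor: (N−n)/(N−1) = (10820−1972)/(10820−1) = 0.8178.
SE(p̂) = √[p(1−p)/n · (N−n)/(N−1)] = √[0.2500/1972 × 0.8178] = 0.01018.
E = z × SE = 1.96 × 0.01018 = 0.01996 ≈ 2.0 percentage points.

2.0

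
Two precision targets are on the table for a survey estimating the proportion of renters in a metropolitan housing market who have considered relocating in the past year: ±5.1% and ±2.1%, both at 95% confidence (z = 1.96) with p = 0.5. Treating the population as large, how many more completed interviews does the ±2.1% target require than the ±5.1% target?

At ±5.1%: n = 1.96² × 0.2500 / 0.051² ≈ 369.24 → 370.
At ±2.1%: n = 1.96² × 0.2500 / 0.021² ≈ 2177.78 → 2178.
Additional respondents: 2178 − 370 = 1808.

1808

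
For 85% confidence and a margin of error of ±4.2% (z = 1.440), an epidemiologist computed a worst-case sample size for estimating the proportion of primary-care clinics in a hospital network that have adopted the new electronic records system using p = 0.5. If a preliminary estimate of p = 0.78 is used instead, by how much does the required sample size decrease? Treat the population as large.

92

Conservative (p = 0.5): n = 1.440² × 0.25 / 0.042² ≈ 293.88 → 294.
Using p = 0.78: p(1−p) = 0.1716, so n = 1.440² × 0.1716 / 0.042² ≈ 201.72 → 202.
Reduction: 294 − 202 = 92.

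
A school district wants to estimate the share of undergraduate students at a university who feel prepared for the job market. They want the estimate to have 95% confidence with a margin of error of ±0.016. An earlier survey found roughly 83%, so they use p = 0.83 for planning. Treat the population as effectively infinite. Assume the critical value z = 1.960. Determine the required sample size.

With p = 0.83, p(1−p) = 0.1411.
n = z²·p(1−p)/E² = 1.960² × 0.1411 / 0.016² = 3.8416 × 0.1411 / 0.000256 ≈ 2117.38.
Rounding up gives n = 2118.

2118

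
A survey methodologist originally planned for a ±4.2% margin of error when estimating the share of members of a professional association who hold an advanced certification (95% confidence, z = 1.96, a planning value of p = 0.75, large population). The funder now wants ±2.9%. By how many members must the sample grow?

At ±4.2%: n = 1.96² × 0.1875 / 0.042² ≈ 408.33 → 409.
At ±2.9%: n = 1.96² × 0.1875 / 0.029² ≈ 856.48 → 857.
Additional respondents: 857 − 409 = 448.

448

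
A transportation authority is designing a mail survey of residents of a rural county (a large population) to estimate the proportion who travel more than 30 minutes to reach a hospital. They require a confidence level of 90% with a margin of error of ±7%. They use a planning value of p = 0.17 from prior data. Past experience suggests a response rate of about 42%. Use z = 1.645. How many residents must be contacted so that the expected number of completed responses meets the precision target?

186

Completed interviews needed: n₀ = 1.645² × 0.1411 / 0.070² ≈ 77.92 → 78.
At a 42% response rate, contacts needed = 78 / 0.42 ≈ 185.71 → 186.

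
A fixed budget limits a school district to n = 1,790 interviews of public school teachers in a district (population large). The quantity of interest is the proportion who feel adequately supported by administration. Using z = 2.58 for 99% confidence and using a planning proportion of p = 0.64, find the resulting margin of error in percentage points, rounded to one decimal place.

SE(p̂) = √[p(1−p)/n] = √[0.2304/1790] = 0.01135.
E = z × SE = 2.58 × 0.01135 = 0.02927, or 2.9 percentage points.

2.9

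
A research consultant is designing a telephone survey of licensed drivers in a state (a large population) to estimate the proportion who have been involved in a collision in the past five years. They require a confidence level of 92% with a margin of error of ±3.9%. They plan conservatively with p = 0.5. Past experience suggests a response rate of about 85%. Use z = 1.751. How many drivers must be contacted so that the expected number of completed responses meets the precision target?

Completed interviews needed: n₀ = 1.751² × 0.2500 / 0.039² ≈ 503.94 → 504.
At an 85% response rate, contacts needed = 504 / 0.85 ≈ 592.94 → 593.

593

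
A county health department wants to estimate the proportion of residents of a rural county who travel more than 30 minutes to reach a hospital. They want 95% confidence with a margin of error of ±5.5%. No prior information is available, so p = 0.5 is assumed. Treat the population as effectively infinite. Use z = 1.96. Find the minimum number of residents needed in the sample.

With p = 0.5, p(1−p) = 0.25.
n = z²·p(1−p)/E² = 1.96² × 0.2500 / 0.055² = 3.8416 × 0.2500 / 0.003025 ≈ 317.49.
Rounding up gives n = 318.

318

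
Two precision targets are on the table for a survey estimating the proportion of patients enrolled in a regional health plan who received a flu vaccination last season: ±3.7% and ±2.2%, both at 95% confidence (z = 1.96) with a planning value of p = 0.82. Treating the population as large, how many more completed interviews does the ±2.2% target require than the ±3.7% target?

At ±3.7%: n = 1.96² × 0.1476 / 0.037² ≈ 414.19 → 415.
At ±2.2%: n = 1.96² × 0.1476 / 0.022² ≈ 1171.53 → 1172.
Additional respondents: 1172 − 415 = 757.

757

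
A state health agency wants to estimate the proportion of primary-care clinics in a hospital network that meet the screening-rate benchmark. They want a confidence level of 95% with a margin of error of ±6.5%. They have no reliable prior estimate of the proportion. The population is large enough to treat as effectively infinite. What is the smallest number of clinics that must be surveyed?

228

For 95% confidence, z = 1.960.
With no prior estimate, use p = 0.5, giving p(1−p) = 0.25.
n = z²·p(1−p)/E² = 1.960² × 0.2500 / 0.065² = 3.8416 × 0.2500 / 0.004225 ≈ 227.31.
Rounding up gives n = 228.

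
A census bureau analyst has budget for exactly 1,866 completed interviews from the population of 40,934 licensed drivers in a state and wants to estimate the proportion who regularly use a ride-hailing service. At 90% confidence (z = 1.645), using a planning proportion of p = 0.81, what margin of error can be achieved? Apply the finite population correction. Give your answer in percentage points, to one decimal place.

1.5

Finite-population factor: (N−n)/(N−1) = (40934−1866)/(40934−1) = 0.9544.
SE(p̂) = √[p(1−p)/n · (N−n)/(N−1)] = √[0.1539/1866 × 0.9544] = 0.00887.
E = z × SE = 1.645 × 0.00887 = 0.01459 ≈ 1.5 percentage points.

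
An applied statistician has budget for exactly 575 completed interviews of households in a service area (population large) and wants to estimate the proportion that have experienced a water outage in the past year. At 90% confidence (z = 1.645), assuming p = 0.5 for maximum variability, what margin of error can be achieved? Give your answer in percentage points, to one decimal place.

3.4

SE(p̂) = √[p(1−p)/n] = √[0.2500/575] = 0.02085.
E = z × SE = 1.645 × 0.02085 = 0.03430, or 3.4 percentage points.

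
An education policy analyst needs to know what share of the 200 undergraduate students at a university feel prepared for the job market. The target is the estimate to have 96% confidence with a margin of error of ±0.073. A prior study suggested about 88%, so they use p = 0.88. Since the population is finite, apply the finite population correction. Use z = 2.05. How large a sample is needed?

Unadjusted: n₀ = 2.05² × 0.88 × 0.12 / 0.073² ≈ 83.28, so n₀ = 84.
Finite population correction with N = 200: n = n₀ / (1 + (n₀−1)/N) = 84 / (1 + 83/200) = 84 / 1.4150 ≈ 59.36.
Rounding up, n = 60.

60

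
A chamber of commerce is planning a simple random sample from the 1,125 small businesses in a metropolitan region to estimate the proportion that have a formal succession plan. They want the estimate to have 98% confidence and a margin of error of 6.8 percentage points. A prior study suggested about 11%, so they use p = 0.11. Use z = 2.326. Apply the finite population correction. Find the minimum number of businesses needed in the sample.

Unadjusted: n₀ = 2.326² × 0.11 × 0.89 / 0.068² ≈ 114.55, so n₀ = 115.
Finite population correction with N = 1,125: n = n₀ / (1 + (n₀−1)/N) = 115 / (1 + 114/1125) = 115 / 1.1013 ≈ 104.42.
Rounding up, n = 105.

105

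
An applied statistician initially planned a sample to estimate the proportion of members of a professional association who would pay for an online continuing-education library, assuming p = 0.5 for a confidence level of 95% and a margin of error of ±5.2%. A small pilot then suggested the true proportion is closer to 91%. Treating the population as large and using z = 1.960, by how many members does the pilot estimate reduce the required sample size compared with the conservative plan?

Conservative (p = 0.5): n = 1.960² × 0.25 / 0.052² ≈ 355.18 → 356.
Using p = 0.91: p(1−p) = 0.0819, so n = 1.960² × 0.0819 / 0.052² ≈ 116.36 → 117.
Reduction: 356 − 117 = 239.

239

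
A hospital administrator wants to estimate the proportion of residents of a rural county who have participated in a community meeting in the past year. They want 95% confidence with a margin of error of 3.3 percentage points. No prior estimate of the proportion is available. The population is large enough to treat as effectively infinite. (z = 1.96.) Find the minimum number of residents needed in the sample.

882

With no prior estimate, use p = 0.5, giving p(1−p) = 0.25.
n = z²·p(1−p)/E² = 1.96² × 0.2500 / 0.033² = 3.8416 × 0.2500 / 0.001089 ≈ 881.91.
Rounding up gives n = 882.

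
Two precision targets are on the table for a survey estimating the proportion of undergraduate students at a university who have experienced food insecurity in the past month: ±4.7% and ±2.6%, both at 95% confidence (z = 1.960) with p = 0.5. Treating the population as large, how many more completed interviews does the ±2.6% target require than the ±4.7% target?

986

At ±4.7%: n = 1.960² × 0.2500 / 0.047² ≈ 434.77 → 435.
At ±2.6%: n = 1.960² × 0.2500 / 0.026² ≈ 1420.71 → 1421.
Additional respondents: 1421 − 435 = 986.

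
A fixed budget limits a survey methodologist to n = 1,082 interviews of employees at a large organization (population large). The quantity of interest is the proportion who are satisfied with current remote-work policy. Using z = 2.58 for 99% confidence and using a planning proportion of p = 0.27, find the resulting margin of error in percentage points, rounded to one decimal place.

3.5

SE(p̂) = √[p(1−p)/n] = √[0.1971/1082] = 0.01350.
E = z × SE = 2.58 × 0.01350 = 0.03482, or 3.5 percentage points.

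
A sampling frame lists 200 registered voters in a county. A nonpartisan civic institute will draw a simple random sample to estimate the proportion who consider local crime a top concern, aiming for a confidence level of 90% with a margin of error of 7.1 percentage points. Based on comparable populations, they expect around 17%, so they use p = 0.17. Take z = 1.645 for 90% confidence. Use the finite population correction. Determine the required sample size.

Unadjusted: n₀ = 1.645² × 0.17 × 0.83 / 0.071² ≈ 75.74, so n₀ = 76.
Finite population correction with N = 200: n = n₀ / (1 + (n₀−1)/N) = 76 / (1 + 75/200) = 76 / 1.3750 ≈ 55.27.
Rounding up, n = 56.

56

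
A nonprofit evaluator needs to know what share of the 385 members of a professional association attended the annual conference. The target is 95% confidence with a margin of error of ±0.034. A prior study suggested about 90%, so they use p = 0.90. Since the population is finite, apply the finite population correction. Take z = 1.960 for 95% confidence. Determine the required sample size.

169

Unadjusted: n₀ = 1.960² × 0.90 × 0.10 / 0.034² ≈ 299.09, so n₀ = 300.
Finite population correction with N = 385: n = n₀ / (1 + (n₀−1)/N) = 300 / (1 + 299/385) = 300 / 1.7766 ≈ 168.86.
Rounding up, n = 169.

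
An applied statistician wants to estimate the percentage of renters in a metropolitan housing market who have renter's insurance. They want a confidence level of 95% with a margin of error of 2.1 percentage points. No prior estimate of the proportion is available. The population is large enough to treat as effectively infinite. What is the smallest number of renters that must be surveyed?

For 95% confidence, z = 1.96.
With no prior estimate, use p = 0.5, giving p(1−p) = 0.25.
n = z²·p(1−p)/E² = 1.96² × 0.2500 / 0.021² = 3.8416 × 0.2500 / 0.000441 ≈ 2177.78.
Rounding up gives n = 2178.

2178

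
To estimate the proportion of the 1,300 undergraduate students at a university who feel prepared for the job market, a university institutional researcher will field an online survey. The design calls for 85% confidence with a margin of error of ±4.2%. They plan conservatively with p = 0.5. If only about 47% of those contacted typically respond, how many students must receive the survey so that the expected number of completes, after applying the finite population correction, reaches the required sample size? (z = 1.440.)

511

Completed interviews needed (unadjusted): n₀ = 1.440² × 0.2500 / 0.042² ≈ 293.88 → 294.
FPC for N = 1,300: n = 294 / (1 + 293/1300) = 294 / 1.2254 ≈ 239.92 → 240.
At a 47% response rate, contacts needed = 240 / 0.47 ≈ 510.64 → 511.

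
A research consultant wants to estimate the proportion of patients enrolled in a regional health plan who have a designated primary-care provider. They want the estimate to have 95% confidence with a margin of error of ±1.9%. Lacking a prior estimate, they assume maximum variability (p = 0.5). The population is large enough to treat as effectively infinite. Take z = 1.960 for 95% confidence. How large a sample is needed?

With p = 0.5, p(1−p) = 0.25.
n = z²·p(1−p)/E² = 1.960² × 0.2500 / 0.019² = 3.8416 × 0.2500 / 0.000361 ≈ 2660.39.
Rounding up gives n = 2661.

2661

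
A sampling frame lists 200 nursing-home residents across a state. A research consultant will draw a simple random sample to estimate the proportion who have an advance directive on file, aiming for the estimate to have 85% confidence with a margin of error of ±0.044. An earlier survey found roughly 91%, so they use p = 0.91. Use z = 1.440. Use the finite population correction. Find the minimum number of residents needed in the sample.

62

Unadjusted: n₀ = 1.440² × 0.91 × 0.09 / 0.044² ≈ 87.72, so n₀ = 88.
Finite population correction with N = 200: n = n₀ / (1 + (n₀−1)/N) = 88 / (1 + 87/200) = 88 / 1.4350 ≈ 61.32.
Rounding up, n = 62.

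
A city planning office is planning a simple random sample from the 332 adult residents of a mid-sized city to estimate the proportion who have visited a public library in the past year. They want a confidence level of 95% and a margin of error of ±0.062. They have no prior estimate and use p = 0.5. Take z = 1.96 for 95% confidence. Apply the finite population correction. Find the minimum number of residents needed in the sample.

Unadjusted: n₀ = 1.96² × 0.50 × 0.50 / 0.062² ≈ 249.84, so n₀ = 250.
Finite population correction with N = 332: n = n₀ / (1 + (n₀−1)/N) = 250 / (1 + 249/332) = 250 / 1.7500 ≈ 142.86.
Rounding up, n = 143.

143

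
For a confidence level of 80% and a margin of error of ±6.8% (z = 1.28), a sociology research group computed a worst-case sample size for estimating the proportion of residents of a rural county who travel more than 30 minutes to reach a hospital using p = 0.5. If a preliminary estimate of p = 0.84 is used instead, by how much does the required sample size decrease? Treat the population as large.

41

Conservative (p = 0.5): n = 1.28² × 0.25 / 0.068² ≈ 88.58 → 89.
Using p = 0.84: p(1−p) = 0.1344, so n = 1.28² × 0.1344 / 0.068² ≈ 47.62 → 48.
Reduction: 89 − 48 = 41.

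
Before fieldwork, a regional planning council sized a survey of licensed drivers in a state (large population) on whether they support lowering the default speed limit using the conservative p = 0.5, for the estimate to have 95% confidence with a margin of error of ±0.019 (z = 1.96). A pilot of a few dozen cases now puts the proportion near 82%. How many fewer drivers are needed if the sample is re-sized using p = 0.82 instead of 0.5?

Conservative (p = 0.5): n = 1.96² × 0.25 / 0.019² ≈ 2660.39 → 2661.
Using p = 0.82: p(1−p) = 0.1476, so n = 1.96² × 0.1476 / 0.019² ≈ 1570.69 → 1571.
Reduction: 2661 − 1571 = 1090.

1090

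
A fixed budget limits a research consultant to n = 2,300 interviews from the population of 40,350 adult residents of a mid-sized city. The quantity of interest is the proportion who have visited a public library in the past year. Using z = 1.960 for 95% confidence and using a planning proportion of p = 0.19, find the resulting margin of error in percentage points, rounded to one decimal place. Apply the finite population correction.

1.6

Finite-population factor: (N−n)/(N−1) = (40350−2300)/(40350−1) = 0.9430.
SE(p̂) = √[p(1−p)/n · (N−n)/(N−1)] = √[0.1539/2300 × 0.9430] = 0.00794.
E = z × SE = 1.960 × 0.00794 = 0.01557 ≈ 1.6 percentage points.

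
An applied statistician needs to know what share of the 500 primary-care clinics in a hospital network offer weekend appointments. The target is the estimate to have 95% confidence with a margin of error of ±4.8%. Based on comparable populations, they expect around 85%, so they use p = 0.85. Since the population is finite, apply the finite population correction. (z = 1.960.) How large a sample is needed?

Unadjusted: n₀ = 1.960² × 0.85 × 0.15 / 0.048² ≈ 212.59, so n₀ = 213.
Finite population correction with N = 500: n = n₀ / (1 + (n₀−1)/N) = 213 / (1 + 212/500) = 213 / 1.4240 ≈ 149.58.
Rounding up, n = 150.

150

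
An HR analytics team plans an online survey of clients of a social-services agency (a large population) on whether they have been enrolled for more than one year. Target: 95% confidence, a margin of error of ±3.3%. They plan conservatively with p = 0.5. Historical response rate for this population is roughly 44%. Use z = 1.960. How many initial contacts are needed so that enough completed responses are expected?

2005

Completed interviews needed: n₀ = 1.960² × 0.2500 / 0.033² ≈ 881.91 → 882.
At a 44% response rate, contacts needed = 882 / 0.44 ≈ 2004.55 → 2005.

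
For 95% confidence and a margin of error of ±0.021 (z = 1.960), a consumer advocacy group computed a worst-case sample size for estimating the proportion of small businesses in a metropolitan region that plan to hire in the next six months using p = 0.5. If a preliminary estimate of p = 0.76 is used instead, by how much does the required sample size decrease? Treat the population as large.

589

Conservative (p = 0.5): n = 1.960² × 0.25 / 0.021² ≈ 2177.78 → 2178.
Using p = 0.76: p(1−p) = 0.1824, so n = 1.960² × 0.1824 / 0.021² ≈ 1588.91 → 1589.
Reduction: 2178 − 1589 = 589.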